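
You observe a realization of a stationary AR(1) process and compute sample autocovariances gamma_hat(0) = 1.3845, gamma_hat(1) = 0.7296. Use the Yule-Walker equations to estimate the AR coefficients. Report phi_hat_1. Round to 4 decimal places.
\hat\phi_{1} = 0.5270

The Yule-Walker equations for an AR(p) process read, in matrix form,
  Gamma_p phi = r_p,   with   (Gamma_p)_{ij} = gamma(|i - j|),
                       (r_p)_i = gamma(i),   i,j = 1..p.
Substitute the sample gammas (Toeplitz matrix and right-hand side of size 1):
  Gamma_p = [[1.3845]]
  r_p     = [0.7296]
With p = 1 this is the single equation gamma(0) phi_1 = gamma(1):
  phi_hat_1 = gamma(1) / gamma(0) = 0.7296 / 1.3845 = 0.5270.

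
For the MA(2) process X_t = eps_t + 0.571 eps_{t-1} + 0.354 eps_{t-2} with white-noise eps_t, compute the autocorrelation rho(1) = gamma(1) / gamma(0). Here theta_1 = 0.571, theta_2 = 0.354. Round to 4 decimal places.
\rho(1) = 0.5327

For an MA(q) process with theta_0 = 1, the autocovariance is
  gamma(k) = sigma^2 * sum_{i=0..q-k} theta_i * theta_{i+k},
and rho(k) = gamma(k) / gamma(0). Sigma^2 cancels.
  numerator   = (1)*(0.571) + (0.571)*(0.354) = 0.773134.
  denominator = (1)^2 + (0.571)^2 + (0.354)^2 = 1.451357.
  rho(1) = 0.773134 / 1.451357 = 0.5327.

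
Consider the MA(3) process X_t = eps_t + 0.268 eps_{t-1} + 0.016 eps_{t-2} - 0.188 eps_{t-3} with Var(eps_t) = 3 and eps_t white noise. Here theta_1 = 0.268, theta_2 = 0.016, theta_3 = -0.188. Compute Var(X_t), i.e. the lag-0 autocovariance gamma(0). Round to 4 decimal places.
\gamma(0) = 3.3223

For an MA(q) process X_t = eps_t + sum_i theta_i eps_{t-i} with
Var(eps_t) = sigma^2, the variance is
  gamma(0) = sigma^2 * (1 + sum_i theta_i^2).
  sum_i theta_i^2 = (0.268)^2 + (0.016)^2 + (-0.188)^2 = 0.071824 + 0.000256 + 0.035344 = 0.107424.
  gamma(0) = 3 * (1 + 0.107424) = 3 * 1.107424 = 3.322272, which rounds to 3.3223.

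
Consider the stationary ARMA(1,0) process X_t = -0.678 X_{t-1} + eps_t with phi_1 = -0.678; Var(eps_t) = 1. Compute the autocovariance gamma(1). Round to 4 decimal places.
\gamma(1) = -1.2548

Multiply the model equation by X_{t-k} and take expectations. With theta_0 = psi_0 = 1 and psi_j the MA(infinity) weights, this gives
  gamma(k) - sum_i phi_i gamma(k-i) = c_k,
  c_k = sigma^2 * sum_{j=k..q} theta_j psi_{j-k}   (c_k = 0 for k > q),
using gamma(-m) = gamma(m).
Pure AR (q = 0): c_0 = sigma^2 = 1, c_k = 0 for k >= 1.
Equations for k = 0 and k = 1 (AR order 1):
  gamma(0) = phi_1 gamma(1) + c_0
  gamma(1) = phi_1 gamma(0) + c_1
Substituting the second into the first: gamma(0) (1 - phi_1^2) = c_0 + phi_1 c_1, so
  gamma(0) = c_0 / (1 - phi_1^2) = 1 / (1 - (-0.678)^2) = 1 / 0.540316 = 1.850769.
  gamma(1) = phi_1 gamma(0) = (-0.678)(1.850769) = -1.254821.
Therefore gamma(1) = -1.2548 (to 4 decimal places).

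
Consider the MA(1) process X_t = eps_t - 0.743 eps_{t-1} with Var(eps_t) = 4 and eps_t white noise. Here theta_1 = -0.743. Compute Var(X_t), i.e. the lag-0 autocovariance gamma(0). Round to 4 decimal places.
\gamma(0) = 6.2082

For an MA(q) process X_t = eps_t + sum_i theta_i eps_{t-i} with
Var(eps_t) = sigma^2, the variance is
  gamma(0) = sigma^2 * (1 + sum_i theta_i^2).
  sum_i theta_i^2 = (-0.743)^2 = 0.552049.
  gamma(0) = 4 * (1 + 0.552049) = 4 * 1.552049 = 6.208196, which rounds to 6.2082.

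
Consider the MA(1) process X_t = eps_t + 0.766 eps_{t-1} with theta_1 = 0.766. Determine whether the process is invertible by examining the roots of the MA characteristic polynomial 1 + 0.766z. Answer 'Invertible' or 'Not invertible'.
\text{Invertible}

The MA(q) characteristic polynomial is P(z) = 1 + 0.766z.
Invertibility requires all roots to lie outside the unit circle, i.e. |z| > 1 for every root.
This is linear in z: 1 + (0.766) z = 0  =>  z = -1/(0.766) = -1.305483,  |z| = 1.305483.
Moduli of all roots: 1.3055.
All moduli strictly greater than 1? Yes.
Verdict: Invertible.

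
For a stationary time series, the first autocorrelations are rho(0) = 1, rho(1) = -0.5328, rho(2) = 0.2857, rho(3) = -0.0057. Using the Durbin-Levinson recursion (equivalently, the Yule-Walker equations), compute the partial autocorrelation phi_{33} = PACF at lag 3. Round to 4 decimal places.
\phi_{33} = 0.2060

The PACF at lag k is phi_{kk}, the last component of the solution
to the Yule-Walker system G_k phi = r_k where
  (G_k)_{ij} = rho(|i - j|), (r_k)_i = rho(i), i,j = 1..k.
Equivalently, Durbin-Levinson gives phi_{kk} iteratively:
  phi_{11} = rho(1)
  phi_{kk} = [rho(k) - sum_{j=1..k-1} phi_{k-1,j} rho(k-j)]
            / [1 - sum_{j=1..k-1} phi_{k-1,j} rho(j)],
  phi_{k,j} = phi_{k-1,j} - phi_{kk} phi_{k-1,k-j},  j = 1..k-1.
Step k = 1:
  phi_11 = rho(1) = -0.5328.
Step k = 2:
  phi_22 = [rho(2) - phi_11 rho(1)] / [1 - phi_11 rho(1)] = [0.2857 - (-0.5328)(-0.5328)] / [1 - (-0.5328)(-0.5328)]
         = 0.00182416 / 0.71612416 = 0.002547.
  Update: phi_21 = phi_11 - phi_22 phi_11 = -0.5328 - (0.002547)(-0.5328) = -0.531443.
Step k = 3:
  phi_33 = [rho(3) - phi_21 rho(2) - phi_22 rho(1)] / [1 - phi_21 rho(1) - phi_22 rho(2)]
    numerator   = -0.0057 - (-0.531443)(0.2857) - (0.002547)(-0.5328) = 0.1474904
    denominator = 1 - (-0.531443)(-0.5328) - (0.002547)(0.2857) = 0.71611951
  phi_33 = 0.1474904 / 0.71611951 = 0.206.
Therefore phi_{33} = 0.2060.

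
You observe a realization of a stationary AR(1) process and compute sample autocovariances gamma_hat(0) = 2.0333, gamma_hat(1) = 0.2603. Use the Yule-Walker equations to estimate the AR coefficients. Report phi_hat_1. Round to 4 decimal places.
\hat\phi_{1} = 0.1280

The Yule-Walker equations for an AR(p) process read, in matrix form,
  Gamma_p phi = r_p,   with   (Gamma_p)_{ij} = gamma(|i - j|),
                       (r_p)_i = gamma(i),   i,j = 1..p.
Substitute the sample gammas (Toeplitz matrix and right-hand side of size 1):
  Gamma_p = [[2.0333]]
  r_p     = [0.2603]
With p = 1 this is the single equation gamma(0) phi_1 = gamma(1):
  phi_hat_1 = gamma(1) / gamma(0) = 0.2603 / 2.0333 = 0.1280.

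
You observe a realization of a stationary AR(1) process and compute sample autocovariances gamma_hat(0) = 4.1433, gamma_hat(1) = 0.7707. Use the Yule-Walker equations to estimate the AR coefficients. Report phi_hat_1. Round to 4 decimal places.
\hat\phi_{1} = 0.1860

The Yule-Walker equations for an AR(p) process read, in matrix form,
  Gamma_p phi = r_p,   with   (Gamma_p)_{ij} = gamma(|i - j|),
                       (r_p)_i = gamma(i),   i,j = 1..p.
Substitute the sample gammas (Toeplitz matrix and right-hand side of size 1):
  Gamma_p = [[4.1433]]
  r_p     = [0.7707]
With p = 1 this is the single equation gamma(0) phi_1 = gamma(1):
  phi_hat_1 = gamma(1) / gamma(0) = 0.7707 / 4.1433 = 0.1860.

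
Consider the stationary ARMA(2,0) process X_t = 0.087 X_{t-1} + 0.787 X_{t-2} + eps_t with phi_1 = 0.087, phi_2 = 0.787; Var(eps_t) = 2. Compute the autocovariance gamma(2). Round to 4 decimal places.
\gamma(2) = 5.1874

Multiply the model equation by X_{t-k} and take expectations. With theta_0 = psi_0 = 1 and psi_j the MA(infinity) weights, this gives
  gamma(k) - sum_i phi_i gamma(k-i) = c_k,
  c_k = sigma^2 * sum_{j=k..q} theta_j psi_{j-k}   (c_k = 0 for k > q),
using gamma(-m) = gamma(m).
Pure AR (q = 0): c_0 = sigma^2 = 2, c_k = 0 for k >= 1.
Equations for k = 0, 1, 2 (AR order 2, c_2 = 0):
  (E0) gamma(0) = phi_1 gamma(1) + phi_2 gamma(2) + c_0
  (E1) gamma(1) = phi_1 gamma(0) + phi_2 gamma(1) + c_1
  (E2) gamma(2) = phi_1 gamma(1) + phi_2 gamma(0)
From (E1): gamma(1) = A gamma(0) + B with
  A = phi_1 / (1 - phi_2) = 0.087 / 0.213 = 0.408451,   B = c_1 / (1 - phi_2) = 0 / 0.213 = 0.
Insert (E2) into (E0): gamma(0) (1 - phi_2^2) = phi_1 (1 + phi_2) gamma(1) + c_0.
  phi_1 (1 + phi_2) = (0.087)(1.787) = 0.155469,   1 - phi_2^2 = 0.380631.
Replace gamma(1) by A gamma(0) + B and collect gamma(0):
  gamma(0) [0.380631 - (0.155469)(0.408451)] = c_0 = 2
  gamma(0) * 0.31713 = 2
  gamma(0) = 2 / 0.31713 = 6.30657.
  gamma(1) = A gamma(0) = (0.408451)(6.30657) = 2.575923.
  gamma(2) = phi_1 gamma(1) + phi_2 gamma(0) = (0.087)(2.575923) + (0.787)(6.30657) = 5.187376.
Therefore gamma(2) = 5.1874 (to 4 decimal places).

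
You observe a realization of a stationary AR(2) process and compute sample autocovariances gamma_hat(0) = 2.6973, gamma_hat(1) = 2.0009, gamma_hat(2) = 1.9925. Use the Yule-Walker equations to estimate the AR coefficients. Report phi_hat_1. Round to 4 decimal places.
\hat\phi_{1} = 0.4310

The Yule-Walker equations for an AR(p) process read, in matrix form,
  Gamma_p phi = r_p,   with   (Gamma_p)_{ij} = gamma(|i - j|),
                       (r_p)_i = gamma(i),   i,j = 1..p.
Substitute the sample gammas (Toeplitz matrix and right-hand side of size 2):
  Gamma_p = [[2.6973, 2.0009], [2.0009, 2.6973]]
  r_p     = [2.0009, 1.9925]
Written out:
  2.6973 phi_1 + 2.0009 phi_2 = 2.0009
  2.0009 phi_1 + 2.6973 phi_2 = 1.9925
Solve by Cramer's rule:
  det = gamma(0)^2 - gamma(1)^2 = (2.6973)^2 - (2.0009)^2 = 7.27542729 - 4.00360081 = 3.27182648
  phi_hat_1 = [gamma(1) gamma(0) - gamma(1) gamma(2)] / det = [(2.0009)(2.6973) - (2.0009)(1.9925)] / 3.27182648 = 1.41023432 / 3.27182648 = 0.431
  phi_hat_2 = [gamma(0) gamma(2) - gamma(1)^2] / det = [(2.6973)(1.9925) - (2.0009)^2] / 3.27182648 = 1.37076944 / 3.27182648 = 0.419
So phi_hat = [0.4310, 0.4190].
Therefore phi_hat_1 = 0.4310.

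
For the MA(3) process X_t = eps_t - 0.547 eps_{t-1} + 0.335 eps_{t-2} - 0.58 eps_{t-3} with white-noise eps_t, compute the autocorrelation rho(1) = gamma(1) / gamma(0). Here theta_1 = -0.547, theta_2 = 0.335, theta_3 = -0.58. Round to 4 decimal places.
\rho(1) = -0.5290

For an MA(q) process with theta_0 = 1, the autocovariance is
  gamma(k) = sigma^2 * sum_{i=0..q-k} theta_i * theta_{i+k},
and rho(k) = gamma(k) / gamma(0). Sigma^2 cancels.
  numerator   = (1)*(-0.547) + (-0.547)*(0.335) + (0.335)*(-0.58) = -0.924545.
  denominator = (1)^2 + (-0.547)^2 + (0.335)^2 + (-0.58)^2 = 1.747834.
  rho(1) = -0.924545 / 1.747834 = -0.5290.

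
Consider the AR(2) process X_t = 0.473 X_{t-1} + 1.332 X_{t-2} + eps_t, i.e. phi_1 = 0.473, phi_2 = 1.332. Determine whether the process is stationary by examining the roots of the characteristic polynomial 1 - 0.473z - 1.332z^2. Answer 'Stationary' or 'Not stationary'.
\text{Not stationary}

The AR(p) characteristic polynomial is P(z) = 1 - 0.473z - 1.332z^2.
Stationarity requires all roots to lie outside the unit circle, i.e. |z| > 1 for every root.
Set 1 + (-0.473) z + (-1.332) z^2 = 0, i.e. a z^2 + b z + c = 0 with a = -1.332, b = -0.473, c = 1.
Discriminant D = b^2 - 4ac = (-0.473)^2 - 4*(-1.332)*1 = 0.223729 - (-5.328) = 5.551729.
D >= 0, so the roots are real: z = (-b +/- sqrt(D)) / (2a) = (0.473 +/- 2.356211) / (-2.664).
  z_1 = (0.473 + 2.356211) / (-2.664) = -1.062,   |z_1| = 1.062.
  z_2 = (0.473 - 2.356211) / (-2.664) = 0.7069,   |z_2| = 0.7069.
Moduli of all roots: 1.0620, 0.7069.
All moduli strictly greater than 1? No.
Verdict: Not stationary.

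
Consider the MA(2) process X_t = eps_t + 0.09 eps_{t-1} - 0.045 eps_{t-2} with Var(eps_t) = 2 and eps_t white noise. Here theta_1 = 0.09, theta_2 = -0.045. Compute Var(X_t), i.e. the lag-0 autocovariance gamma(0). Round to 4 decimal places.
\gamma(0) = 2.0203

For an MA(q) process X_t = eps_t + sum_i theta_i eps_{t-i} with
Var(eps_t) = sigma^2, the variance is
  gamma(0) = sigma^2 * (1 + sum_i theta_i^2).
  sum_i theta_i^2 = (0.09)^2 + (-0.045)^2 = 0.0081 + 0.002025 = 0.010125.
  gamma(0) = 2 * (1 + 0.010125) = 2 * 1.010125 = 2.02025, which rounds to 2.0203.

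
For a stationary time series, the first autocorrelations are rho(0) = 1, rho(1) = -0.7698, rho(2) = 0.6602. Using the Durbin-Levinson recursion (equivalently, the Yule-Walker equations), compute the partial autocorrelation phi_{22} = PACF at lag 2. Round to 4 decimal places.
\phi_{22} = 0.1659

The PACF at lag k is phi_{kk}, the last component of the solution
to the Yule-Walker system G_k phi = r_k where
  (G_k)_{ij} = rho(|i - j|), (r_k)_i = rho(i), i,j = 1..k.
Equivalently, Durbin-Levinson gives phi_{kk} iteratively:
  phi_{11} = rho(1)
  phi_{kk} = [rho(k) - sum_{j=1..k-1} phi_{k-1,j} rho(k-j)]
            / [1 - sum_{j=1..k-1} phi_{k-1,j} rho(j)],
  phi_{k,j} = phi_{k-1,j} - phi_{kk} phi_{k-1,k-j},  j = 1..k-1.
Step k = 1:
  phi_11 = rho(1) = -0.7698.
Step k = 2:
  phi_22 = [rho(2) - phi_11 rho(1)] / [1 - phi_11 rho(1)] = [0.6602 - (-0.7698)(-0.7698)] / [1 - (-0.7698)(-0.7698)]
         = 0.06760796 / 0.40740796 = 0.1659.
Therefore phi_{22} = 0.1659.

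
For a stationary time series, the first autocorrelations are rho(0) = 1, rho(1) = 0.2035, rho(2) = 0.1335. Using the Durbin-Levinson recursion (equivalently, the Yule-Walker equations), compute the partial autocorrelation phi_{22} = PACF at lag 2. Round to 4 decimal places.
\phi_{22} = 0.0961

The PACF at lag k is phi_{kk}, the last component of the solution
to the Yule-Walker system G_k phi = r_k where
  (G_k)_{ij} = rho(|i - j|), (r_k)_i = rho(i), i,j = 1..k.
Equivalently, Durbin-Levinson gives phi_{kk} iteratively:
  phi_{11} = rho(1)
  phi_{kk} = [rho(k) - sum_{j=1..k-1} phi_{k-1,j} rho(k-j)]
            / [1 - sum_{j=1..k-1} phi_{k-1,j} rho(j)],
  phi_{k,j} = phi_{k-1,j} - phi_{kk} phi_{k-1,k-j},  j = 1..k-1.
Step k = 1:
  phi_11 = rho(1) = 0.2035.
Step k = 2:
  phi_22 = [rho(2) - phi_11 rho(1)] / [1 - phi_11 rho(1)] = [0.1335 - (0.2035)(0.2035)] / [1 - (0.2035)(0.2035)]
         = 0.09208775 / 0.95858775 = 0.0961.
Therefore phi_{22} = 0.0961.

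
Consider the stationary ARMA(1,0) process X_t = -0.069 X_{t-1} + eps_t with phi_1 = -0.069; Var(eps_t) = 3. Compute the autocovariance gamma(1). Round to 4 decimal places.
\gamma(1) = -0.2080

Multiply the model equation by X_{t-k} and take expectations. With theta_0 = psi_0 = 1 and psi_j the MA(infinity) weights, this gives
  gamma(k) - sum_i phi_i gamma(k-i) = c_k,
  c_k = sigma^2 * sum_{j=k..q} theta_j psi_{j-k}   (c_k = 0 for k > q),
using gamma(-m) = gamma(m).
Pure AR (q = 0): c_0 = sigma^2 = 3, c_k = 0 for k >= 1.
Equations for k = 0 and k = 1 (AR order 1):
  gamma(0) = phi_1 gamma(1) + c_0
  gamma(1) = phi_1 gamma(0) + c_1
Substituting the second into the first: gamma(0) (1 - phi_1^2) = c_0 + phi_1 c_1, so
  gamma(0) = c_0 / (1 - phi_1^2) = 3 / (1 - (-0.069)^2) = 3 / 0.995239 = 3.014351.
  gamma(1) = phi_1 gamma(0) = (-0.069)(3.014351) = -0.20799.
Therefore gamma(1) = -0.2080 (to 4 decimal places).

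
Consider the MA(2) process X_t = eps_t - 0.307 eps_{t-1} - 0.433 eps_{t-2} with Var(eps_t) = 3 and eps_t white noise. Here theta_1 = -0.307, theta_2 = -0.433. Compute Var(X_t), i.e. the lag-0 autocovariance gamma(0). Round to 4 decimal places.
\gamma(0) = 3.8452

For an MA(q) process X_t = eps_t + sum_i theta_i eps_{t-i} with
Var(eps_t) = sigma^2, the variance is
  gamma(0) = sigma^2 * (1 + sum_i theta_i^2).
  sum_i theta_i^2 = (-0.307)^2 + (-0.433)^2 = 0.094249 + 0.187489 = 0.281738.
  gamma(0) = 3 * (1 + 0.281738) = 3 * 1.281738 = 3.845214, which rounds to 3.8452.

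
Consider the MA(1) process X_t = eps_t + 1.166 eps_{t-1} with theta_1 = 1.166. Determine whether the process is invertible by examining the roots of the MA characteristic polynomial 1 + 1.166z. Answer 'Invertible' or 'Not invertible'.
\text{Not invertible}

The MA(q) characteristic polynomial is P(z) = 1 + 1.166z.
Invertibility requires all roots to lie outside the unit circle, i.e. |z| > 1 for every root.
This is linear in z: 1 + (1.166) z = 0  =>  z = -1/(1.166) = -0.857633,  |z| = 0.857633.
Moduli of all roots: 0.8576.
All moduli strictly greater than 1? No.
Verdict: Not invertible.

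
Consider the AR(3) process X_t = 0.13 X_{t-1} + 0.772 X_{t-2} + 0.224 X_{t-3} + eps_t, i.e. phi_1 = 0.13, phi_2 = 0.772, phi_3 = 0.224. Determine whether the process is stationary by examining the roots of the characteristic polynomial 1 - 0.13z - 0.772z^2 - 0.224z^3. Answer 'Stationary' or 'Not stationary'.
\text{Not stationary}

The AR(p) characteristic polynomial is P(z) = 1 - 0.13z - 0.772z^2 - 0.224z^3.
Stationarity requires all roots to lie outside the unit circle, i.e. |z| > 1 for every root.
Degree 3: look for a simple real root z0 first, then factor out (1 - z/z0) and solve the remaining quadratic.
Testing z0 = -2.5: P(-2.5) = 1 + (-0.13)(-2.5) + (-0.772)(-2.5)^2 + (-0.224)(-2.5)^3
  = 1 + (0.325) + (-4.825) + (3.5) = 0.  So z_0 = -2.5 is a root, |z_0| = 2.5.
Divide out the factor (1 + 0.4 z) = (1 - z/z0) (since 1/z0 = -0.4):
  P(z) = (1 + 0.4 z)(1 + (-0.53) z + (-0.56) z^2)
  [check: z-coef -0.53 - (-0.4) = -0.13; z^2-coef -0.56 - (-0.4)(-0.53) = -0.772; z^3-coef -(-0.4)(-0.56) = -0.224.]
Remaining roots from the quadratic factor 1 + (-0.53) z + (-0.56) z^2:
  Set 1 + (-0.53) z + (-0.56) z^2 = 0, i.e. a z^2 + b z + c = 0 with a = -0.56, b = -0.53, c = 1.
  Discriminant D = b^2 - 4ac = (-0.53)^2 - 4*(-0.56)*1 = 0.2809 - (-2.24) = 2.5209.
  D >= 0, so the roots are real: z = (-b +/- sqrt(D)) / (2a) = (0.53 +/- 1.587734) / (-1.12).
    z_1 = (0.53 + 1.587734) / (-1.12) = -1.8908,   |z_1| = 1.8908.
    z_2 = (0.53 - 1.587734) / (-1.12) = 0.9444,   |z_2| = 0.9444.
Moduli of all roots: 2.5000, 1.8908, 0.9444.
All moduli strictly greater than 1? No.
Verdict: Not stationary.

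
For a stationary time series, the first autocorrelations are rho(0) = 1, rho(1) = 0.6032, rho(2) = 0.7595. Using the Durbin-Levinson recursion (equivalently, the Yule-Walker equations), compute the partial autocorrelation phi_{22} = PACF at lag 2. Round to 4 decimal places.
\phi_{22} = 0.6219

The PACF at lag k is phi_{kk}, the last component of the solution
to the Yule-Walker system G_k phi = r_k where
  (G_k)_{ij} = rho(|i - j|), (r_k)_i = rho(i), i,j = 1..k.
Equivalently, Durbin-Levinson gives phi_{kk} iteratively:
  phi_{11} = rho(1)
  phi_{kk} = [rho(k) - sum_{j=1..k-1} phi_{k-1,j} rho(k-j)]
            / [1 - sum_{j=1..k-1} phi_{k-1,j} rho(j)],
  phi_{k,j} = phi_{k-1,j} - phi_{kk} phi_{k-1,k-j},  j = 1..k-1.
Step k = 1:
  phi_11 = rho(1) = 0.6032.
Step k = 2:
  phi_22 = [rho(2) - phi_11 rho(1)] / [1 - phi_11 rho(1)] = [0.7595 - (0.6032)(0.6032)] / [1 - (0.6032)(0.6032)]
         = 0.39564976 / 0.63614976 = 0.6219.
Therefore phi_{22} = 0.6219.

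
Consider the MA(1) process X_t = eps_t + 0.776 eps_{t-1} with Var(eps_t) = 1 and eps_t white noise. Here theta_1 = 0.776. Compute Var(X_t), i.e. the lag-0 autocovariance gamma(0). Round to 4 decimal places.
\gamma(0) = 1.6022

For an MA(q) process X_t = eps_t + sum_i theta_i eps_{t-i} with
Var(eps_t) = sigma^2, the variance is
  gamma(0) = sigma^2 * (1 + sum_i theta_i^2).
  sum_i theta_i^2 = (0.776)^2 = 0.602176.
  gamma(0) = 1 * (1 + 0.602176) = 1 * 1.602176 = 1.602176, which rounds to 1.6022.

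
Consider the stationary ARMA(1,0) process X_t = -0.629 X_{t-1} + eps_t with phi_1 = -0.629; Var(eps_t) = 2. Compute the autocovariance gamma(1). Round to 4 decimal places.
\gamma(1) = -2.0815

Multiply the model equation by X_{t-k} and take expectations. With theta_0 = psi_0 = 1 and psi_j the MA(infinity) weights, this gives
  gamma(k) - sum_i phi_i gamma(k-i) = c_k,
  c_k = sigma^2 * sum_{j=k..q} theta_j psi_{j-k}   (c_k = 0 for k > q),
using gamma(-m) = gamma(m).
Pure AR (q = 0): c_0 = sigma^2 = 2, c_k = 0 for k >= 1.
Equations for k = 0 and k = 1 (AR order 1):
  gamma(0) = phi_1 gamma(1) + c_0
  gamma(1) = phi_1 gamma(0) + c_1
Substituting the second into the first: gamma(0) (1 - phi_1^2) = c_0 + phi_1 c_1, so
  gamma(0) = c_0 / (1 - phi_1^2) = 2 / (1 - (-0.629)^2) = 2 / 0.604359 = 3.309291.
  gamma(1) = phi_1 gamma(0) = (-0.629)(3.309291) = -2.081544.
Therefore gamma(1) = -2.0815 (to 4 decimal places).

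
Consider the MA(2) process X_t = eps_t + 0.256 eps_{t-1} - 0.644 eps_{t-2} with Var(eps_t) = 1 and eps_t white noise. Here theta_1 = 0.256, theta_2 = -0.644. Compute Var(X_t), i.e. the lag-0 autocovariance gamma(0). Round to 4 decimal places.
\gamma(0) = 1.4803

For an MA(q) process X_t = eps_t + sum_i theta_i eps_{t-i} with
Var(eps_t) = sigma^2, the variance is
  gamma(0) = sigma^2 * (1 + sum_i theta_i^2).
  sum_i theta_i^2 = (0.256)^2 + (-0.644)^2 = 0.065536 + 0.414736 = 0.480272.
  gamma(0) = 1 * (1 + 0.480272) = 1 * 1.480272 = 1.480272, which rounds to 1.4803.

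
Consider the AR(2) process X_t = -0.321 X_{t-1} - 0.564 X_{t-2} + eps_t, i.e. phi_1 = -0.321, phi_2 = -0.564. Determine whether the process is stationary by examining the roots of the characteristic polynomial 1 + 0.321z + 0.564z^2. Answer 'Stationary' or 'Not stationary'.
\text{Stationary}

The AR(p) characteristic polynomial is P(z) = 1 + 0.321z + 0.564z^2.
Stationarity requires all roots to lie outside the unit circle, i.e. |z| > 1 for every root.
Set 1 + (0.321) z + (0.564) z^2 = 0, i.e. a z^2 + b z + c = 0 with a = 0.564, b = 0.321, c = 1.
Discriminant D = b^2 - 4ac = (0.321)^2 - 4*(0.564)*1 = 0.103041 - (2.256) = -2.152959.
D < 0, so the roots are the complex-conjugate pair z = (-b +/- i sqrt(-D)) / (2a) = -0.2846 +/- 1.3008i.
For a conjugate pair |z|^2 = z * conj(z) = (product of roots) = c/a = 1/(0.564) = 1.77305, so |z| = sqrt(1.77305) = 1.3316 for both roots.
Moduli of all roots: 1.3316, 1.3316.
All moduli strictly greater than 1? Yes.
Verdict: Stationary.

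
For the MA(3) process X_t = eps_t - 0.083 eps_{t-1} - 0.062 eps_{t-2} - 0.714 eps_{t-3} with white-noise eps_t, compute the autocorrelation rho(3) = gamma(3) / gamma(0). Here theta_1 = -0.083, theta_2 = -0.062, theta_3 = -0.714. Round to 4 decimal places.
\rho(3) = -0.4696

For an MA(q) process with theta_0 = 1, the autocovariance is
  gamma(k) = sigma^2 * sum_{i=0..q-k} theta_i * theta_{i+k},
and rho(k) = gamma(k) / gamma(0). Sigma^2 cancels.
  numerator   = (1)*(-0.714) = -0.714.
  denominator = (1)^2 + (-0.083)^2 + (-0.062)^2 + (-0.714)^2 = 1.520529.
  rho(3) = -0.714 / 1.520529 = -0.4696.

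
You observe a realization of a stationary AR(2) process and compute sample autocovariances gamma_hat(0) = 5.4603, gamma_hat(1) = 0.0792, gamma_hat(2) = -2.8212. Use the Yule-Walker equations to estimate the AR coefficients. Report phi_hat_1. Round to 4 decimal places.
\hat\phi_{1} = 0.0220

The Yule-Walker equations for an AR(p) process read, in matrix form,
  Gamma_p phi = r_p,   with   (Gamma_p)_{ij} = gamma(|i - j|),
                       (r_p)_i = gamma(i),   i,j = 1..p.
Substitute the sample gammas (Toeplitz matrix and right-hand side of size 2):
  Gamma_p = [[5.4603, 0.0792], [0.0792, 5.4603]]
  r_p     = [0.0792, -2.8212]
Written out:
  5.4603 phi_1 + 0.0792 phi_2 = 0.0792
  0.0792 phi_1 + 5.4603 phi_2 = -2.8212
Solve by Cramer's rule:
  det = gamma(0)^2 - gamma(1)^2 = (5.4603)^2 - (0.0792)^2 = 29.81487609 - 0.00627264 = 29.80860345
  phi_hat_1 = [gamma(1) gamma(0) - gamma(1) gamma(2)] / det = [(0.0792)(5.4603) - (0.0792)(-2.8212)] / 29.80860345 = 0.6558948 / 29.80860345 = 0.022
  phi_hat_2 = [gamma(0) gamma(2) - gamma(1)^2] / det = [(5.4603)(-2.8212) - (0.0792)^2] / 29.80860345 = -15.410871 / 29.80860345 = -0.517
So phi_hat = [0.0220, -0.5170].
Therefore phi_hat_1 = 0.0220.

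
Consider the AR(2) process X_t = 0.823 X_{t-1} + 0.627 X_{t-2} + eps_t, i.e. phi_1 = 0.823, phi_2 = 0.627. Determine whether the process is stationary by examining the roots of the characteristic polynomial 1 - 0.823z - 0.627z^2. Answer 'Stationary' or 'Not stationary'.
\text{Not stationary}

The AR(p) characteristic polynomial is P(z) = 1 - 0.823z - 0.627z^2.
Stationarity requires all roots to lie outside the unit circle, i.e. |z| > 1 for every root.
Set 1 + (-0.823) z + (-0.627) z^2 = 0, i.e. a z^2 + b z + c = 0 with a = -0.627, b = -0.823, c = 1.
Discriminant D = b^2 - 4ac = (-0.823)^2 - 4*(-0.627)*1 = 0.677329 - (-2.508) = 3.185329.
D >= 0, so the roots are real: z = (-b +/- sqrt(D)) / (2a) = (0.823 +/- 1.784749) / (-1.254).
  z_1 = (0.823 + 1.784749) / (-1.254) = -2.0795,   |z_1| = 2.0795.
  z_2 = (0.823 - 1.784749) / (-1.254) = 0.7669,   |z_2| = 0.7669.
Moduli of all roots: 2.0795, 0.7669.
All moduli strictly greater than 1? No.
Verdict: Not stationary.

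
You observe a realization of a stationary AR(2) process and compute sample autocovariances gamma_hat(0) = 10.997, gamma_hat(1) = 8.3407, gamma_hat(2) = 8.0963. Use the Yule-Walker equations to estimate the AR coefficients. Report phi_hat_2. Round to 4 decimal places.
\hat\phi_{2} = 0.3790

The Yule-Walker equations for an AR(p) process read, in matrix form,
  Gamma_p phi = r_p,   with   (Gamma_p)_{ij} = gamma(|i - j|),
                       (r_p)_i = gamma(i),   i,j = 1..p.
Substitute the sample gammas (Toeplitz matrix and right-hand side of size 2):
  Gamma_p = [[10.997, 8.3407], [8.3407, 10.997]]
  r_p     = [8.3407, 8.0963]
Written out:
  10.997 phi_1 + 8.3407 phi_2 = 8.3407
  8.3407 phi_1 + 10.997 phi_2 = 8.0963
Solve by Cramer's rule:
  det = gamma(0)^2 - gamma(1)^2 = (10.997)^2 - (8.3407)^2 = 120.934009 - 69.56727649 = 51.36673251
  phi_hat_1 = [gamma(1) gamma(0) - gamma(1) gamma(2)] / det = [(8.3407)(10.997) - (8.3407)(8.0963)] / 51.36673251 = 24.19386849 / 51.36673251 = 0.471
  phi_hat_2 = [gamma(0) gamma(2) - gamma(1)^2] / det = [(10.997)(8.0963) - (8.3407)^2] / 51.36673251 = 19.46773461 / 51.36673251 = 0.379
So phi_hat = [0.4710, 0.3790].
Therefore phi_hat_2 = 0.3790.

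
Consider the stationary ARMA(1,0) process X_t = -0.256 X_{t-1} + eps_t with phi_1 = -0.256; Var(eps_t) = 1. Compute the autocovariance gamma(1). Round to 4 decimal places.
\gamma(1) = -0.2740

Multiply the model equation by X_{t-k} and take expectations. With theta_0 = psi_0 = 1 and psi_j the MA(infinity) weights, this gives
  gamma(k) - sum_i phi_i gamma(k-i) = c_k,
  c_k = sigma^2 * sum_{j=k..q} theta_j psi_{j-k}   (c_k = 0 for k > q),
using gamma(-m) = gamma(m).
Pure AR (q = 0): c_0 = sigma^2 = 1, c_k = 0 for k >= 1.
Equations for k = 0 and k = 1 (AR order 1):
  gamma(0) = phi_1 gamma(1) + c_0
  gamma(1) = phi_1 gamma(0) + c_1
Substituting the second into the first: gamma(0) (1 - phi_1^2) = c_0 + phi_1 c_1, so
  gamma(0) = c_0 / (1 - phi_1^2) = 1 / (1 - (-0.256)^2) = 1 / 0.934464 = 1.070132.
  gamma(1) = phi_1 gamma(0) = (-0.256)(1.070132) = -0.273954.
Therefore gamma(1) = -0.2740 (to 4 decimal places).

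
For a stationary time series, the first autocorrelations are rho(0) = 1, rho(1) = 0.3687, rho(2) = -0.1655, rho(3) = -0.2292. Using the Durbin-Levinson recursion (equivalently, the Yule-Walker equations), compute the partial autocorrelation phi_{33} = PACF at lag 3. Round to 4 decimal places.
\phi_{33} = -0.0241

The PACF at lag k is phi_{kk}, the last component of the solution
to the Yule-Walker system G_k phi = r_k where
  (G_k)_{ij} = rho(|i - j|), (r_k)_i = rho(i), i,j = 1..k.
Equivalently, Durbin-Levinson gives phi_{kk} iteratively:
  phi_{11} = rho(1)
  phi_{kk} = [rho(k) - sum_{j=1..k-1} phi_{k-1,j} rho(k-j)]
            / [1 - sum_{j=1..k-1} phi_{k-1,j} rho(j)],
  phi_{k,j} = phi_{k-1,j} - phi_{kk} phi_{k-1,k-j},  j = 1..k-1.
Step k = 1:
  phi_11 = rho(1) = 0.3687.
Step k = 2:
  phi_22 = [rho(2) - phi_11 rho(1)] / [1 - phi_11 rho(1)] = [-0.1655 - (0.3687)(0.3687)] / [1 - (0.3687)(0.3687)]
         = -0.30143969 / 0.86406031 = -0.348864.
  Update: phi_21 = phi_11 - phi_22 phi_11 = 0.3687 - (-0.348864)(0.3687) = 0.497326.
Step k = 3:
  phi_33 = [rho(3) - phi_21 rho(2) - phi_22 rho(1)] / [1 - phi_21 rho(1) - phi_22 rho(2)]
    numerator   = -0.2292 - (0.497326)(-0.1655) - (-0.348864)(0.3687) = -0.01826629
    denominator = 1 - (0.497326)(0.3687) - (-0.348864)(-0.1655) = 0.7588988
  phi_33 = -0.01826629 / 0.7588988 = -0.0241.
Therefore phi_{33} = -0.0241.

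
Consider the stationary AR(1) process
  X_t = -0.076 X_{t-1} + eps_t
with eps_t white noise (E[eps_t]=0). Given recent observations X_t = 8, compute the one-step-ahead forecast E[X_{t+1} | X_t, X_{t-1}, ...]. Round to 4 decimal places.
E[X_{t+1} \mid \mathcal F_t] = -0.6080

For an AR(p) model X_t = c + sum_i phi_i X_{t-i} + eps_t, the
one-step-ahead conditional mean is
  E[X_{t+1} | X_t, ...] = c + sum_i phi_i X_{t+1-i}.
Substitute known values:
  E[X_{t+1} | ...] = (-0.076) * (8)
                   = -0.6080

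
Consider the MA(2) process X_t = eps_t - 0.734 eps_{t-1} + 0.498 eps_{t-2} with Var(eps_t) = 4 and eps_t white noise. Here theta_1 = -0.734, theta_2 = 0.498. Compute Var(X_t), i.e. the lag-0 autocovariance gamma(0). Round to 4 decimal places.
\gamma(0) = 7.1470

For an MA(q) process X_t = eps_t + sum_i theta_i eps_{t-i} with
Var(eps_t) = sigma^2, the variance is
  gamma(0) = sigma^2 * (1 + sum_i theta_i^2).
  sum_i theta_i^2 = (-0.734)^2 + (0.498)^2 = 0.538756 + 0.248004 = 0.78676.
  gamma(0) = 4 * (1 + 0.78676) = 4 * 1.78676 = 7.14704, which rounds to 7.1470.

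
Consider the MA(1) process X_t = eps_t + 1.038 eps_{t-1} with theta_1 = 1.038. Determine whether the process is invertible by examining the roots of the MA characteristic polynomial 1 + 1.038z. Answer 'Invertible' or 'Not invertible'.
\text{Not invertible}

The MA(q) characteristic polynomial is P(z) = 1 + 1.038z.
Invertibility requires all roots to lie outside the unit circle, i.e. |z| > 1 for every root.
This is linear in z: 1 + (1.038) z = 0  =>  z = -1/(1.038) = -0.963391,  |z| = 0.963391.
Moduli of all roots: 0.9634.
All moduli strictly greater than 1? No.
Verdict: Not invertible.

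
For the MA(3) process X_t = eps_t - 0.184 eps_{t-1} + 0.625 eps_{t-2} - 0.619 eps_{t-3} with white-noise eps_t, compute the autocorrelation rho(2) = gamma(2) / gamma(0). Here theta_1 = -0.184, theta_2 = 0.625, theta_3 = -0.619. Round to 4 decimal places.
\rho(2) = 0.4088

For an MA(q) process with theta_0 = 1, the autocovariance is
  gamma(k) = sigma^2 * sum_{i=0..q-k} theta_i * theta_{i+k},
and rho(k) = gamma(k) / gamma(0). Sigma^2 cancels.
  numerator   = (1)*(0.625) + (-0.184)*(-0.619) = 0.738896.
  denominator = (1)^2 + (-0.184)^2 + (0.625)^2 + (-0.619)^2 = 1.807642.
  rho(2) = 0.738896 / 1.807642 = 0.4088.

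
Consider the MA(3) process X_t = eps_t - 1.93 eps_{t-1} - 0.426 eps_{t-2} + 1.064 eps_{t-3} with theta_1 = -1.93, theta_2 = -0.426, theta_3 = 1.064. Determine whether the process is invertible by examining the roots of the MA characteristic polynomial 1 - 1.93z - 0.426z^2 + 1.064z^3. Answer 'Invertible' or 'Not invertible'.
\text{Not invertible}

The MA(q) characteristic polynomial is P(z) = 1 - 1.93z - 0.426z^2 + 1.064z^3.
Invertibility requires all roots to lie outside the unit circle, i.e. |z| > 1 for every root.
Degree 3: look for a simple real root z0 first, then factor out (1 - z/z0) and solve the remaining quadratic.
Testing z0 = 1.25: P(1.25) = 1 + (-1.93)(1.25) + (-0.426)(1.25)^2 + (1.064)(1.25)^3
  = 1 + (-2.4125) + (-0.665625) + (2.078125) = 0.  So z_0 = 1.25 is a root, |z_0| = 1.25.
Divide out the factor (1 - 0.8 z) = (1 - z/z0) (since 1/z0 = 0.8):
  P(z) = (1 - 0.8 z)(1 + (-1.13) z + (-1.33) z^2)
  [check: z-coef -1.13 - (0.8) = -1.93; z^2-coef -1.33 - (0.8)(-1.13) = -0.426; z^3-coef -(0.8)(-1.33) = 1.064.]
Remaining roots from the quadratic factor 1 + (-1.13) z + (-1.33) z^2:
  Set 1 + (-1.13) z + (-1.33) z^2 = 0, i.e. a z^2 + b z + c = 0 with a = -1.33, b = -1.13, c = 1.
  Discriminant D = b^2 - 4ac = (-1.13)^2 - 4*(-1.33)*1 = 1.2769 - (-5.32) = 6.5969.
  D >= 0, so the roots are real: z = (-b +/- sqrt(D)) / (2a) = (1.13 +/- 2.568443) / (-2.66).
    z_1 = (1.13 + 2.568443) / (-2.66) = -1.3904,   |z_1| = 1.3904.
    z_2 = (1.13 - 2.568443) / (-2.66) = 0.5408,   |z_2| = 0.5408.
Moduli of all roots: 1.2500, 1.3904, 0.5408.
All moduli strictly greater than 1? No.
Verdict: Not invertible.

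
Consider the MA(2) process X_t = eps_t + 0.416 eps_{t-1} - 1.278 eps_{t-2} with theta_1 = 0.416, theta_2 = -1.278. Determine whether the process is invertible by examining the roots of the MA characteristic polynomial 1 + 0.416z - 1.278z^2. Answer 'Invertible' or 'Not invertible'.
\text{Not invertible}

The MA(q) characteristic polynomial is P(z) = 1 + 0.416z - 1.278z^2.
Invertibility requires all roots to lie outside the unit circle, i.e. |z| > 1 for every root.
Set 1 + (0.416) z + (-1.278) z^2 = 0, i.e. a z^2 + b z + c = 0 with a = -1.278, b = 0.416, c = 1.
Discriminant D = b^2 - 4ac = (0.416)^2 - 4*(-1.278)*1 = 0.173056 - (-5.112) = 5.285056.
D >= 0, so the roots are real: z = (-b +/- sqrt(D)) / (2a) = (-0.416 +/- 2.298925) / (-2.556).
  z_1 = (-0.416 + 2.298925) / (-2.556) = -0.7367,   |z_1| = 0.7367.
  z_2 = (-0.416 - 2.298925) / (-2.556) = 1.0622,   |z_2| = 1.0622.
Moduli of all roots: 0.7367, 1.0622.
All moduli strictly greater than 1? No.
Verdict: Not invertible.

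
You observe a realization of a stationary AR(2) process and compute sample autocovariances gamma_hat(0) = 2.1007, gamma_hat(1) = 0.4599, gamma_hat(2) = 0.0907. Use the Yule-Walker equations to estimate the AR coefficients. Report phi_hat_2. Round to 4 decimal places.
\hat\phi_{2} = -0.0050

The Yule-Walker equations for an AR(p) process read, in matrix form,
  Gamma_p phi = r_p,   with   (Gamma_p)_{ij} = gamma(|i - j|),
                       (r_p)_i = gamma(i),   i,j = 1..p.
Substitute the sample gammas (Toeplitz matrix and right-hand side of size 2):
  Gamma_p = [[2.1007, 0.4599], [0.4599, 2.1007]]
  r_p     = [0.4599, 0.0907]
Written out:
  2.1007 phi_1 + 0.4599 phi_2 = 0.4599
  0.4599 phi_1 + 2.1007 phi_2 = 0.0907
Solve by Cramer's rule:
  det = gamma(0)^2 - gamma(1)^2 = (2.1007)^2 - (0.4599)^2 = 4.41294049 - 0.21150801 = 4.20143248
  phi_hat_1 = [gamma(1) gamma(0) - gamma(1) gamma(2)] / det = [(0.4599)(2.1007) - (0.4599)(0.0907)] / 4.20143248 = 0.924399 / 4.20143248 = 0.22
  phi_hat_2 = [gamma(0) gamma(2) - gamma(1)^2] / det = [(2.1007)(0.0907) - (0.4599)^2] / 4.20143248 = -0.02097452 / 4.20143248 = -0.005
So phi_hat = [0.2200, -0.0050].
Therefore phi_hat_2 = -0.0050.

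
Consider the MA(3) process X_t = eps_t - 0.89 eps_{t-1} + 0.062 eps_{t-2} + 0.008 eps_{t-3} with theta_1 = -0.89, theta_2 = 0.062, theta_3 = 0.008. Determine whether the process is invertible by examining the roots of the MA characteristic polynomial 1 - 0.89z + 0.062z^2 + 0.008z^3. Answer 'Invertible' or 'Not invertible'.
\text{Invertible}

The MA(q) characteristic polynomial is P(z) = 1 - 0.89z + 0.062z^2 + 0.008z^3.
Invertibility requires all roots to lie outside the unit circle, i.e. |z| > 1 for every root.
Degree 3: look for a simple real root z0 first, then factor out (1 - z/z0) and solve the remaining quadratic.
Testing z0 = 1.25: P(1.25) = 1 + (-0.89)(1.25) + (0.062)(1.25)^2 + (0.008)(1.25)^3
  = 1 + (-1.1125) + (0.096875) + (0.015625) = 0.  So z_0 = 1.25 is a root, |z_0| = 1.25.
Divide out the factor (1 - 0.8 z) = (1 - z/z0) (since 1/z0 = 0.8):
  P(z) = (1 - 0.8 z)(1 + (-0.09) z + (-0.01) z^2)
  [check: z-coef -0.09 - (0.8) = -0.89; z^2-coef -0.01 - (0.8)(-0.09) = 0.062; z^3-coef -(0.8)(-0.01) = 0.008.]
Remaining roots from the quadratic factor 1 + (-0.09) z + (-0.01) z^2:
  Set 1 + (-0.09) z + (-0.01) z^2 = 0, i.e. a z^2 + b z + c = 0 with a = -0.01, b = -0.09, c = 1.
  Discriminant D = b^2 - 4ac = (-0.09)^2 - 4*(-0.01)*1 = 0.0081 - (-0.04) = 0.0481.
  D >= 0, so the roots are real: z = (-b +/- sqrt(D)) / (2a) = (0.09 +/- 0.219317) / (-0.02).
    z_1 = (0.09 + 0.219317) / (-0.02) = -15.4659,   |z_1| = 15.4659.
    z_2 = (0.09 - 0.219317) / (-0.02) = 6.4659,   |z_2| = 6.4659.
Moduli of all roots: 1.2500, 15.4659, 6.4659.
All moduli strictly greater than 1? Yes.
Verdict: Invertible.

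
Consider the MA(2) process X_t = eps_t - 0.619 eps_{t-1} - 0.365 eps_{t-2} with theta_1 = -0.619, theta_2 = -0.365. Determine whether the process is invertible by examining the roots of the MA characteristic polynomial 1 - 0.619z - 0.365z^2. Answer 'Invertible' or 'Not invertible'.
\text{Invertible}

The MA(q) characteristic polynomial is P(z) = 1 - 0.619z - 0.365z^2.
Invertibility requires all roots to lie outside the unit circle, i.e. |z| > 1 for every root.
Set 1 + (-0.619) z + (-0.365) z^2 = 0, i.e. a z^2 + b z + c = 0 with a = -0.365, b = -0.619, c = 1.
Discriminant D = b^2 - 4ac = (-0.619)^2 - 4*(-0.365)*1 = 0.383161 - (-1.46) = 1.843161.
D >= 0, so the roots are real: z = (-b +/- sqrt(D)) / (2a) = (0.619 +/- 1.357631) / (-0.73).
  z_1 = (0.619 + 1.357631) / (-0.73) = -2.7077,   |z_1| = 2.7077.
  z_2 = (0.619 - 1.357631) / (-0.73) = 1.0118,   |z_2| = 1.0118.
Moduli of all roots: 2.7077, 1.0118.
All moduli strictly greater than 1? Yes.
Verdict: Invertible.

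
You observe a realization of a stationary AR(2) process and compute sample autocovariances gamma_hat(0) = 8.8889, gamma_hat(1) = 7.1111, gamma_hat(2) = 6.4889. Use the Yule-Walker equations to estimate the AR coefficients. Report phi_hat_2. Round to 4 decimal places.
\hat\phi_{2} = 0.2500

The Yule-Walker equations for an AR(p) process read, in matrix form,
  Gamma_p phi = r_p,   with   (Gamma_p)_{ij} = gamma(|i - j|),
                       (r_p)_i = gamma(i),   i,j = 1..p.
Substitute the sample gammas (Toeplitz matrix and right-hand side of size 2):
  Gamma_p = [[8.8889, 7.1111], [7.1111, 8.8889]]
  r_p     = [7.1111, 6.4889]
Written out:
  8.8889 phi_1 + 7.1111 phi_2 = 7.1111
  7.1111 phi_1 + 8.8889 phi_2 = 6.4889
Solve by Cramer's rule:
  det = gamma(0)^2 - gamma(1)^2 = (8.8889)^2 - (7.1111)^2 = 79.01254321 - 50.56774321 = 28.4448
  phi_hat_1 = [gamma(1) gamma(0) - gamma(1) gamma(2)] / det = [(7.1111)(8.8889) - (7.1111)(6.4889)] / 28.4448 = 17.06664 / 28.4448 = 0.6
  phi_hat_2 = [gamma(0) gamma(2) - gamma(1)^2] / det = [(8.8889)(6.4889) - (7.1111)^2] / 28.4448 = 7.11144 / 28.4448 = 0.25
So phi_hat = [0.6000, 0.2500].
Therefore phi_hat_2 = 0.2500.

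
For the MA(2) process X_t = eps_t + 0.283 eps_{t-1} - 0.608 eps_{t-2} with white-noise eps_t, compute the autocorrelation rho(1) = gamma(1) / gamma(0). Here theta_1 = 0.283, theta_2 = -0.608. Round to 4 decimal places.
\rho(1) = 0.0765

For an MA(q) process with theta_0 = 1, the autocovariance is
  gamma(k) = sigma^2 * sum_{i=0..q-k} theta_i * theta_{i+k},
and rho(k) = gamma(k) / gamma(0). Sigma^2 cancels.
  numerator   = (1)*(0.283) + (0.283)*(-0.608) = 0.110936.
  denominator = (1)^2 + (0.283)^2 + (-0.608)^2 = 1.449753.
  rho(1) = 0.110936 / 1.449753 = 0.0765.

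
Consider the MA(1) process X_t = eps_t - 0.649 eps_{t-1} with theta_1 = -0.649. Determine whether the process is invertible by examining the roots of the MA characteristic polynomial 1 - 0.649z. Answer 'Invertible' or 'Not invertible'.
\text{Invertible}

The MA(q) characteristic polynomial is P(z) = 1 - 0.649z.
Invertibility requires all roots to lie outside the unit circle, i.e. |z| > 1 for every root.
This is linear in z: 1 + (-0.649) z = 0  =>  z = -1/(-0.649) = 1.540832,  |z| = 1.540832.
Moduli of all roots: 1.5408.
All moduli strictly greater than 1? Yes.
Verdict: Invertible.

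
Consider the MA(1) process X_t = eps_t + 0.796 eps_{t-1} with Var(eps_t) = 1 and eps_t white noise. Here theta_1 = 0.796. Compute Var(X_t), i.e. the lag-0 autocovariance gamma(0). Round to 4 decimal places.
\gamma(0) = 1.6336

For an MA(q) process X_t = eps_t + sum_i theta_i eps_{t-i} with
Var(eps_t) = sigma^2, the variance is
  gamma(0) = sigma^2 * (1 + sum_i theta_i^2).
  sum_i theta_i^2 = (0.796)^2 = 0.633616.
  gamma(0) = 1 * (1 + 0.633616) = 1 * 1.633616 = 1.633616, which rounds to 1.6336.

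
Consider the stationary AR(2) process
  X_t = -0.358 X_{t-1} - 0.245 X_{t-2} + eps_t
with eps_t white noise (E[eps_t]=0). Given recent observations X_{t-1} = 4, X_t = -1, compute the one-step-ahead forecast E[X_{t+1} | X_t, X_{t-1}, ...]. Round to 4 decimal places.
E[X_{t+1} \mid \mathcal F_t] = -0.6220

For an AR(p) model X_t = c + sum_i phi_i X_{t-i} + eps_t, the
one-step-ahead conditional mean is
  E[X_{t+1} | X_t, ...] = c + sum_i phi_i X_{t+1-i}.
Substitute known values:
  E[X_{t+1} | ...] = (-0.358) * (-1) + (-0.245) * (4)
                   = -0.6220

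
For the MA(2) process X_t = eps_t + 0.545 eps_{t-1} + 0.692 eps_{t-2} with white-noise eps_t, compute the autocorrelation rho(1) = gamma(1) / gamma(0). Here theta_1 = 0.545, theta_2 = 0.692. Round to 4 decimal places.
\rho(1) = 0.5193

For an MA(q) process with theta_0 = 1, the autocovariance is
  gamma(k) = sigma^2 * sum_{i=0..q-k} theta_i * theta_{i+k},
and rho(k) = gamma(k) / gamma(0). Sigma^2 cancels.
  numerator   = (1)*(0.545) + (0.545)*(0.692) = 0.92214.
  denominator = (1)^2 + (0.545)^2 + (0.692)^2 = 1.775889.
  rho(1) = 0.92214 / 1.775889 = 0.5193.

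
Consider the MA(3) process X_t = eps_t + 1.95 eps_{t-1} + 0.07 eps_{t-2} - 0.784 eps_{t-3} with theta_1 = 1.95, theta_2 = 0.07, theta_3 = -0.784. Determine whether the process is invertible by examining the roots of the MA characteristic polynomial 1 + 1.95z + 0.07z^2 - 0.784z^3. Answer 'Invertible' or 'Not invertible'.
\text{Not invertible}

The MA(q) characteristic polynomial is P(z) = 1 + 1.95z + 0.07z^2 - 0.784z^3.
Invertibility requires all roots to lie outside the unit circle, i.e. |z| > 1 for every root.
Degree 3: look for a simple real root z0 first, then factor out (1 - z/z0) and solve the remaining quadratic.
Testing z0 = -0.625: P(-0.625) = 1 + (1.95)(-0.625) + (0.07)(-0.625)^2 + (-0.784)(-0.625)^3
  = 1 + (-1.21875) + (0.027344) + (0.191406) = 0.  So z_0 = -0.625 is a root, |z_0| = 0.625.
Divide out the factor (1 + 1.6 z) = (1 - z/z0) (since 1/z0 = -1.6):
  P(z) = (1 + 1.6 z)(1 + (0.35) z + (-0.49) z^2)
  [check: z-coef 0.35 - (-1.6) = 1.95; z^2-coef -0.49 - (-1.6)(0.35) = 0.07; z^3-coef -(-1.6)(-0.49) = -0.784.]
Remaining roots from the quadratic factor 1 + (0.35) z + (-0.49) z^2:
  Set 1 + (0.35) z + (-0.49) z^2 = 0, i.e. a z^2 + b z + c = 0 with a = -0.49, b = 0.35, c = 1.
  Discriminant D = b^2 - 4ac = (0.35)^2 - 4*(-0.49)*1 = 0.1225 - (-1.96) = 2.0825.
  D >= 0, so the roots are real: z = (-b +/- sqrt(D)) / (2a) = (-0.35 +/- 1.443087) / (-0.98).
    z_1 = (-0.35 + 1.443087) / (-0.98) = -1.1154,   |z_1| = 1.1154.
    z_2 = (-0.35 - 1.443087) / (-0.98) = 1.8297,   |z_2| = 1.8297.
Moduli of all roots: 0.6250, 1.1154, 1.8297.
All moduli strictly greater than 1? No.
Verdict: Not invertible.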